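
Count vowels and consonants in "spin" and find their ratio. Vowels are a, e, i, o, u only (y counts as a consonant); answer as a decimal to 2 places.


Word: "spin"
Vowels (a,e,i,o,u): 1
Consonants: 3
Ratio = 1/3
= 0.33


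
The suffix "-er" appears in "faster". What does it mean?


Suffix: -er
As in: faster -> fast + -er
Meaning = one who / more


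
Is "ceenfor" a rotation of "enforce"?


Word: "enforce", Candidate: "ceenfor"
Method: check if candidate is substring of word+word
"enforceenforce" contains "ceenfor"? Yes
Is rotation = Yes


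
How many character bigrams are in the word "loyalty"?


Word: "loyalty" (length 7)
Number of 2-grams = length - 2 + 1 = 7 - 2 + 1
= 6


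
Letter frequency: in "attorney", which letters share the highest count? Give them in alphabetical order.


Word: "attorney"
Letter counts:
  'a': 1
  'e': 1
  'n': 1
  'o': 1
  'r': 1
  't': 2
  'y': 1
Maximum count = 2
Most frequent = 't' (2 times each)


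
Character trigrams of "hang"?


Word: "hang" (length 4)
Number of trigrams = 4 - 3 + 1 = 2
  Position 0: "han"
  Position 1: "ang"
Trigrams = "han", "ang"


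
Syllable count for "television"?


Word: "television"
Syllable breakdown: tel · e · vi · sion
Counting: 4 parts
= 4 syllables


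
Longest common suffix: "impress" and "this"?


Word 1: "impress"
Word 2: "this"
Comparing from end:
  Pos -1: 's' == 's'
  Pos -2: 's' != 'i' (stop)
LCS = "s" (length 1)


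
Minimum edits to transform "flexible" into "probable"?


Word 1: "flexible" (length 8)
Word 2: "probable" (length 8)
One optimal edit sequence (insert/delete/substitute each cost 1):
  1. substitute 'f' -> 'p'  (+1)
  2. substitute 'l' -> 'r'  (+1)
  3. substitute 'e' -> 'o'  (+1)
  4. substitute 'x' -> 'b'  (+1)
  5. substitute 'i' -> 'a'  (+1)
  6. keep 'b'
  7. keep 'l'
  8. keep 'e'
Total edit operations: 5
Edit distance = 5


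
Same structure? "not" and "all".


Pattern of "not": [0, 1, 2]
Pattern of "all": [0, 1, 1]
Patterns do not match
Same pattern = No


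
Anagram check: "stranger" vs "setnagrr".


Word 1: "stranger" → sorted: aegnrrst
Word 2: "setnagrr" → sorted: aegnrrst
Same letters? aegnrrst == aegnrrst
Anagram = Yes


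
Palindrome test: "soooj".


Word: "soooj"
Reversed: "jooos"
Forward == Backward? soooj != jooos
Palindrome = No


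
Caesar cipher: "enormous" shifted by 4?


Word: "enormous"
Shift: 4
Each letter → (letter + shift) mod 26:
  'e' (4) + 4 = 8 → 'i'
  'n' (13) + 4 = 17 → 'r'
  'o' (14) + 4 = 18 → 's'
  'r' (17) + 4 = 21 → 'v'
  'm' (12) + 4 = 16 → 'q'
  'o' (14) + 4 = 18 → 's'
  'u' (20) + 4 = 24 → 'y'
  's' (18) + 4 = 22 → 'w'
Result = "irsvqsyw"


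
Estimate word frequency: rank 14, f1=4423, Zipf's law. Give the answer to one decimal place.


Zipf's law: f(r) = f(1) / r
f(1) = 4423
f(14) = 4423 / 14
= 315.9 occurrences


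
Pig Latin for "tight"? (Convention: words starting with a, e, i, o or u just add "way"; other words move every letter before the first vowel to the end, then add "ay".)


Word: "tight"
Starts with consonant(s) → move to end, add 'ay'
Consonant cluster: "t"
Pig Latin = "ighttay"


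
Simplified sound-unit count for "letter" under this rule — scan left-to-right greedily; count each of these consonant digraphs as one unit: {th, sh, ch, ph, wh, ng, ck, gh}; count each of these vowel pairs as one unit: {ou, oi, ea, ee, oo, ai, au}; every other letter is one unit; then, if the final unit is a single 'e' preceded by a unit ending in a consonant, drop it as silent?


Word: "letter" (6 letters)
Left-to-right scan:
  [1] 'l' (letter)
  [2] 'e' (letter)
  [3] 't' (letter)
  [4] 't' (letter)
  [5] 'e' (letter)
  [6] 'r' (letter)
Units from scan: 6
Sound units = 6 units


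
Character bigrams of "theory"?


Word: "theory" (length 6)
Number of bigrams = 6 - 2 + 1 = 5
  Position 0: "th"
  Position 1: "he"
  Position 2: "eo"
  Position 3: "or"
  Position 4: "ry"
Bigrams = "th", "he", "eo", "or", "ry"


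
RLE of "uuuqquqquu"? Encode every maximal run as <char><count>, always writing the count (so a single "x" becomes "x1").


String: "uuuqquqquu"
Scanning for consecutive runs:
  'u' x 3
  'q' x 2
  'u' x 1
  'q' x 2
  'u' x 2
RLE = "u3q2u1q2u2"


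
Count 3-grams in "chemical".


Word: "chemical" (length 8)
Number of 3-grams = length - 3 + 1 = 8 - 3 + 1
= 6


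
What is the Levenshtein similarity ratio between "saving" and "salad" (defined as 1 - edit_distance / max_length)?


Word 1: "saving" (length 6)
Word 2: "salad" (length 5)
One optimal edit sequence:
  1. keep 's'
  2. keep 'a'
  3. delete 'v'  (+1)
  4. substitute 'i' -> 'l'  (+1)
  5. substitute 'n' -> 'a'  (+1)
  6. substitute 'g' -> 'd'  (+1)
Edit distance = 4
Max length = max(6, 5) = 6
Similarity = 1 - 4/6
= 0.3333


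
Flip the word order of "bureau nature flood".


Original: "bureau nature flood"
Words (1..n): bureau | nature | flood
Reversed (n..1): flood | nature | bureau
Result = "flood nature bureau"


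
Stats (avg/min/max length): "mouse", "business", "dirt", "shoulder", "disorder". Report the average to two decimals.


Lengths: "mouse"=5, "business"=8, "dirt"=4, "shoulder"=8, "disorder"=8
Sum = 33, Count = 5
Average = 33/5 = 6.60
= avg=6.60, min=4, max=8


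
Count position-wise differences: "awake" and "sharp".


Comparing character by character (same length = 5):
  Pos 0: 'a' vs 's' !=
  Pos 1: 'w' vs 'h' !=
  Pos 2: 'a' vs 'a' =
  Pos 3: 'k' vs 'r' !=
  Pos 4: 'e' vs 'p' !=
Hamming distance = 4


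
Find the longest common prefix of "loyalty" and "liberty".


Word 1: "loyalty"
Word 2: "liberty"
Comparing from start:
  Pos 0: 'l' == 'l'
  Pos 1: 'o' != 'i' (stop)
LCP = "l" (length 1)


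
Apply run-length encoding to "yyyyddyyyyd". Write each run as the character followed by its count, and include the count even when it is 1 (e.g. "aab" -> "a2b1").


String: "yyyyddyyyyd"
Scanning for consecutive runs:
  'y' x 4
  'd' x 2
  'y' x 4
  'd' x 1
RLE = "y4d2y4d1"


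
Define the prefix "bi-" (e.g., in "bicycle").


Prefix: bi-
Example: bicycle = bi- + cycle
Meaning = two


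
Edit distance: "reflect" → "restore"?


Word 1: "reflect" (length 7)
Word 2: "restore" (length 7)
One optimal edit sequence (insert/delete/substitute each cost 1):
  1. keep 'r'
  2. keep 'e'
  3. substitute 'f' -> 's'  (+1)
  4. substitute 'l' -> 't'  (+1)
  5. substitute 'e' -> 'o'  (+1)
  6. substitute 'c' -> 'r'  (+1)
  7. substitute 't' -> 'e'  (+1)
Total edit operations: 5
Edit distance = 5


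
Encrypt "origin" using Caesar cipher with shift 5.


Word: "origin"
Shift: 5
Each letter → (letter + shift) mod 26:
  'o' (14) + 5 = 19 → 't'
  'r' (17) + 5 = 22 → 'w'
  'i' (8) + 5 = 13 → 'n'
  'g' (6) + 5 = 11 → 'l'
  'i' (8) + 5 = 13 → 'n'
  'n' (13) + 5 = 18 → 's'
Result = "twnlns"


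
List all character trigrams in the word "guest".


Word: "guest" (length 5)
Number of trigrams = 5 - 3 + 1 = 3
  Position 0: "gue"
  Position 1: "ues"
  Position 2: "est"
Trigrams = "gue", "ues", "est"


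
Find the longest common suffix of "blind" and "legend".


Word 1: "blind"
Word 2: "legend"
Comparing from end:
  Pos -1: 'd' == 'd'
  Pos -2: 'n' == 'n'
  Pos -3: 'i' != 'e' (stop)
LCS = "nd" (length 2)


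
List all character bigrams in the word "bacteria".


Word: "bacteria" (length 8)
Number of bigrams = 8 - 2 + 1 = 7
  Position 0: "ba"
  Position 1: "ac"
  Position 2: "ct"
  Position 3: "te"
  Position 4: "er"
  Position 5: "ri"
  Position 6: "ia"
Bigrams = "ba", "ac", "ct", "te", "er", "ri", "ia"


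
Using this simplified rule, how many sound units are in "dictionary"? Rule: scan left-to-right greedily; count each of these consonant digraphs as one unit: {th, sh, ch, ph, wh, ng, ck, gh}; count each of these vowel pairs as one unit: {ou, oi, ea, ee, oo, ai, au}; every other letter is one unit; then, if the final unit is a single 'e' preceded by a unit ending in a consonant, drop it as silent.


Word: "dictionary" (10 letters)
Left-to-right scan:
  1. 'd' (letter)
  2. 'i' (letter)
  3. 'c' (letter)
  4. 't' (letter)
  5. 'i' (letter)
  6. 'o' (letter)
  7. 'n' (letter)
  8. 'a' (letter)
  9. 'r' (letter)
  10. 'y' (letter)
Units from scan: 10
Sound units = 10 units


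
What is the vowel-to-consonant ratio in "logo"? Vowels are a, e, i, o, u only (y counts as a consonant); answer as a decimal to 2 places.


Word: "logo"
Vowels (a,e,i,o,u): 2
Consonants: 2
Ratio = 2/2
= 1.00


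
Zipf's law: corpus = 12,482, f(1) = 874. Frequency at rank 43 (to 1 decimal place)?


Zipf's law: f(r) = f(1) / r
f(1) = 874
f(43) = 874 / 43
= 20.3 occurrences


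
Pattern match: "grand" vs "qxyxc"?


Pattern of "grand": [0, 1, 2, 3, 4]
Pattern of "qxyxc": [0, 1, 2, 1, 3]
Patterns do not match
Same pattern = No


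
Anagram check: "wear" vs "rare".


Word 1: "wear" → sorted: aerw
Word 2: "rare" → sorted: aerr
Same letters? aerw != aerr
Anagram = No


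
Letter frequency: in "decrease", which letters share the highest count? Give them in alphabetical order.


Word: "decrease"
Letter counts:
  'a': 1
  'c': 1
  'd': 1
  'e': 3
  'r': 1
  's': 1
Maximum count = 3
Most frequent = 'e' (3 times each)


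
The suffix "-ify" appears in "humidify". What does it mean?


Suffix: -ify
Example: humidify = humid + -ify
Meaning = to make


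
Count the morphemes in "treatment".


Word: "treatment"
Morphemes: treat | -ment
Each morpheme carries meaning
= 2 morphemes


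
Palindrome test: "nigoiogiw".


Word: "nigoiogiw"
Reversed: "wigoiogin"
Forward == Backward? nigoiogiw != wigoiogin
Palindrome = No


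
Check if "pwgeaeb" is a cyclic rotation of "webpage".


Word: "webpage", Candidate: "pwgeaeb"
Method: check if candidate is substring of word+word
"webpagewebpage" contains "pwgeaeb"? No
Is rotation = No


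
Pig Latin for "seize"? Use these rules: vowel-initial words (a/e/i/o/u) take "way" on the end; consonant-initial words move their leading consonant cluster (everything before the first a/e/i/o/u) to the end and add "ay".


Word: "seize"
Starts with consonant(s) → move to end, add 'ay'
Consonant cluster: "s"
Pig Latin = "eizesay"


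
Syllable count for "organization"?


Word: "organization"
Syllable breakdown: or-gan-i-za-tion
Counting: 5 parts
= 5 syllables


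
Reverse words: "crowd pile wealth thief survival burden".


Original: "crowd pile wealth thief survival burden"
Words (1..n): crowd | pile | wealth | thief | survival | burden
Reversed (n..1): burden | survival | thief | wealth | pile | crowd
Result = "burden survival thief wealth pile crowd"


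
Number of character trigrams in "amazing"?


Word: "amazing" (length 7)
Number of 3-grams = length - 3 + 1 = 7 - 3 + 1
= 5


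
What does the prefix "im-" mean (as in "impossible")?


Prefix: im-
Example: impossible = im- + possible
Meaning = not / into


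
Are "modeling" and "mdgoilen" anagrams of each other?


Word 1: "modeling" → sorted: degilmno
Word 2: "mdgoilen" → sorted: degilmno
Same letters? degilmno == degilmno
Anagram = Yes


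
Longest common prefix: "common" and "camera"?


Word 1: "common"
Word 2: "camera"
Comparing from start:
  Pos 0: 'c' == 'c'
  Pos 1: 'o' != 'a' (stop)
LCP = "c" (length 1)


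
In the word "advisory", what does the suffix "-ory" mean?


Suffix: -ory
Example: advisory (advise + -ory, with a spelling change)
Meaning = relating to / place for


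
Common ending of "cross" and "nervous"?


Word 1: "cross"
Word 2: "nervous"
Comparing from end:
  Pos -1: 's' == 's'
  Pos -2: 's' != 'u' (stop)
LCS = "s" (length 1)


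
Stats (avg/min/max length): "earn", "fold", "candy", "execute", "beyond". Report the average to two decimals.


Lengths: "earn"=4, "fold"=4, "candy"=5, "execute"=7, "beyond"=6
Sum = 26, Count = 5
Average = 26/5 = 5.20
= avg=5.20, min=4, max=7


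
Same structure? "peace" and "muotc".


Pattern of "peace": [0, 1, 2, 3, 1]
Pattern of "muotc": [0, 1, 2, 3, 4]
Patterns do not match
Same pattern = No


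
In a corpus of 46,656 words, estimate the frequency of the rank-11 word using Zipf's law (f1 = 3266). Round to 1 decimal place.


Zipf's law: f(r) = f(1) / r
f(1) = 3266
f(11) = 3266 / 11
= 296.9 occurrences


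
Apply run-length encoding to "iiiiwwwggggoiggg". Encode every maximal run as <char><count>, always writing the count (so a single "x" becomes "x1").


String: "iiiiwwwggggoiggg"
Scanning for consecutive runs:
  'i' x 4
  'w' x 3
  'g' x 4
  'o' x 1
  'i' x 1
  'g' x 3
RLE = "i4w3g4o1i1g3"


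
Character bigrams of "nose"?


Word: "nose" (length 4)
Number of bigrams = 4 - 2 + 1 = 3
  Position 0: "no"
  Position 1: "os"
  Position 2: "se"
Bigrams = "no", "os", "se"


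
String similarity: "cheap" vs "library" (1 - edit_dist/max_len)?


Word 1: "cheap" (length 5)
Word 2: "library" (length 7)
One optimal edit sequence:
  1. insert 'l'  (+1)
  2. substitute 'c' -> 'i'  (+1)
  3. substitute 'h' -> 'b'  (+1)
  4. substitute 'e' -> 'r'  (+1)
  5. keep 'a'
  6. insert 'r'  (+1)
  7. substitute 'p' -> 'y'  (+1)
Edit distance = 6
Max length = max(5, 7) = 7
Similarity = 1 - 6/7
= 0.1429


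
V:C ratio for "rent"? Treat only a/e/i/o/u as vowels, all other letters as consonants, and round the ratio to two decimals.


Word: "rent"
Vowels (a,e,i,o,u): 1
Consonants: 3
Ratio = 1/3
= 0.33


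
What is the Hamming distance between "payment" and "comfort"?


Comparing character by character (same length = 7):
  Pos 0: 'p' vs 'c' !=
  Pos 1: 'a' vs 'o' !=
  Pos 2: 'y' vs 'm' !=
  Pos 3: 'm' vs 'f' !=
  Pos 4: 'e' vs 'o' !=
  Pos 5: 'n' vs 'r' !=
  Pos 6: 't' vs 't' =
Hamming distance = 6


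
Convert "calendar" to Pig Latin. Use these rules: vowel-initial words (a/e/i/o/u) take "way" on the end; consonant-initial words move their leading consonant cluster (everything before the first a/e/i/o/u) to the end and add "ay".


Word: "calendar"
Starts with consonant(s) → move to end, add 'ay'
Consonant cluster: "c"
Pig Latin = "alendarcay"


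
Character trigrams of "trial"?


Word: "trial" (length 5)
Number of trigrams = 5 - 3 + 1 = 3
  Position 0: "tri"
  Position 1: "ria"
  Position 2: "ial"
Trigrams = "tri", "ria", "ial"


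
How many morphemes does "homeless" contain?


Word: "homeless"
Morphemes: home / -less
Each morpheme carries meaning
= 2 morphemes


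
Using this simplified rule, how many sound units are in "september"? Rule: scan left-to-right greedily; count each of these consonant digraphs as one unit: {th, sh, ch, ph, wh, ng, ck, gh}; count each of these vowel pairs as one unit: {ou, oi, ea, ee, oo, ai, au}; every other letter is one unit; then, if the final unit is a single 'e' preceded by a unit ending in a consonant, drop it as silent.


Word: "september" (9 letters)
Left-to-right scan:
  [1] 's' (letter)
  [2] 'e' (letter)
  [3] 'p' (letter)
  [4] 't' (letter)
  [5] 'e' (letter)
  [6] 'm' (letter)
  [7] 'b' (letter)
  [8] 'e' (letter)
  [9] 'r' (letter)
Units from scan: 9
Sound units = 9 units


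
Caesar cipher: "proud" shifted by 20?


Word: "proud"
Shift: 20
Each letter → (letter + shift) mod 26:
  'p' (15) + 20 = 9 → 'j'
  'r' (17) + 20 = 11 → 'l'
  'o' (14) + 20 = 8 → 'i'
  'u' (20) + 20 = 14 → 'o'
  'd' (3) + 20 = 23 → 'x'
Result = "jliox"


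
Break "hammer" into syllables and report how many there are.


Word: "hammer"
Syllable breakdown: ham | mer
Counting: 2 parts
= 2 syllables


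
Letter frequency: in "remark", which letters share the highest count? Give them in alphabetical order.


Word: "remark"
Letter counts:
  'a': 1
  'e': 1
  'k': 1
  'm': 1
  'r': 2
Maximum count = 2
Most frequent = 'r' (2 times each)


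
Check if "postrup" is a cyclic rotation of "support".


Word: "support", Candidate: "postrup"
Method: check if candidate is substring of word+word
"supportsupport" contains "postrup"? No
Is rotation = No


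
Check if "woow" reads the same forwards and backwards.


Word: "woow"
Reversed: "woow"
Forward == Backward? woow == woow
Palindrome = Yes


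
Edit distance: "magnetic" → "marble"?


Word 1: "magnetic" (length 8)
Word 2: "marble" (length 6)
One optimal edit sequence (insert/delete/substitute each cost 1):
  1. keep 'm'
  2. keep 'a'
  3. delete 'g'  (+1)
  4. delete 'n'  (+1)
  5. substitute 'e' -> 'r'  (+1)
  6. substitute 't' -> 'b'  (+1)
  7. substitute 'i' -> 'l'  (+1)
  8. substitute 'c' -> 'e'  (+1)
Total edit operations: 6
Edit distance = 6


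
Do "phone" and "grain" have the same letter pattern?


Pattern of "phone": [0, 1, 2, 3, 4]
Pattern of "grain": [0, 1, 2, 3, 4]
Patterns match
Same pattern = Yes


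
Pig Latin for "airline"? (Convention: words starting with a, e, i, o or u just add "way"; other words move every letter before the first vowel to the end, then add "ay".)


Word: "airline"
Starts with vowel → add 'way'
Pig Latin = "airlineway"


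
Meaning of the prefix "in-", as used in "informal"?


Prefix: in-
As in: informal -> in- + formal
Meaning = not / into


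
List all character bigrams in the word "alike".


Word: "alike" (length 5)
Number of bigrams = 5 - 2 + 1 = 4
  Position 0: "al"
  Position 1: "li"
  Position 2: "ik"
  Position 3: "ke"
Bigrams = "al", "li", "ik", "ke"


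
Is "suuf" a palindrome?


Word: "suuf"
Reversed: "fuus"
Forward == Backward? suuf != fuus
Palindrome = No


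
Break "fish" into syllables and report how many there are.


Word: "fish"
Syllable breakdown: fish
Counting: 1 part
= 1 syllable


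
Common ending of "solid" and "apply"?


Word 1: "solid"
Word 2: "apply"
Comparing from end:
  Pos -1: 'd' != 'y' (stop)
LCS = "" (length 0)


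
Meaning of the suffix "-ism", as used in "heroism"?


Suffix: -ism
Example: heroism (hero + -ism)
Meaning = belief / practice


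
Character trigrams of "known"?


Word: "known" (length 5)
Number of trigrams = 5 - 3 + 1 = 3
  Position 0: "kno"
  Position 1: "now"
  Position 2: "own"
Trigrams = "kno", "now", "own"


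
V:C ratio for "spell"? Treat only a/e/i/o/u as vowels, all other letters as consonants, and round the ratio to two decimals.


Word: "spell"
Vowels (a,e,i,o,u): 1
Consonants: 4
Ratio = 1/4
= 0.25


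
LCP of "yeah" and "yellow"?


Word 1: "yeah"
Word 2: "yellow"
Comparing from start:
  Pos 0: 'y' == 'y'
  Pos 1: 'e' == 'e'
  Pos 2: 'a' != 'l' (stop)
LCP = "ye" (length 2)


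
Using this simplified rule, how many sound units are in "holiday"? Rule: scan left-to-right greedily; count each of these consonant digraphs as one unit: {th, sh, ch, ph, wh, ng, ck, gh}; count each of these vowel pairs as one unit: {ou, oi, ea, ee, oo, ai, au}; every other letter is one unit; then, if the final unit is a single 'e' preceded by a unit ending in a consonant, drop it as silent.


Word: "holiday" (7 letters)
Left-to-right scan:
  (1) 'h' (letter)
  (2) 'o' (letter)
  (3) 'l' (letter)
  (4) 'i' (letter)
  (5) 'd' (letter)
  (6) 'a' (letter)
  (7) 'y' (letter)
Units from scan: 7
Sound units = 7 units


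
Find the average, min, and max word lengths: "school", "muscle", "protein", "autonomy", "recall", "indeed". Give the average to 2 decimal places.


Lengths: "school"=6, "muscle"=6, "protein"=7, "autonomy"=8, "recall"=6, "indeed"=6
Sum = 39, Count = 6
Average = 39/6 = 6.50
= avg=6.50, min=6, max=8


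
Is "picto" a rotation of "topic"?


Word: "topic", Candidate: "picto"
Method: check if candidate is substring of word+word
"topictopic" contains "picto"? Yes
Is rotation = Yes


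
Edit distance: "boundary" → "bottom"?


Word 1: "boundary" (length 8)
Word 2: "bottom" (length 6)
One optimal edit sequence (insert/delete/substitute each cost 1):
  1. keep 'b'
  2. keep 'o'
  3. delete 'u'  (+1)
  4. delete 'n'  (+1)
  5. substitute 'd' -> 't'  (+1)
  6. substitute 'a' -> 't'  (+1)
  7. substitute 'r' -> 'o'  (+1)
  8. substitute 'y' -> 'm'  (+1)
Total edit operations: 6
Edit distance = 6


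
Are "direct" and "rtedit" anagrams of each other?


Word 1: "direct" → sorted: cdeirt
Word 2: "rtedit" → sorted: deirtt
Same letters? cdeirt != deirtt
Anagram = No


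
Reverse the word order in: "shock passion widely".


Original: "shock passion widely"
Words (1..n): shock | passion | widely
Reversed (n..1): widely | passion | shock
Result = "widely passion shock"


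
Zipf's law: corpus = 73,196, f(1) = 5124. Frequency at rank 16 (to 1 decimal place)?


Zipf's law: f(r) = f(1) / r
f(1) = 5124
f(16) = 5124 / 16
= 320.3 occurrences


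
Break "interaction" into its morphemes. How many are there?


Word: "interaction"
Morphemes: inter- + act + -ion
Each morpheme carries meaning
= 3 morphemes


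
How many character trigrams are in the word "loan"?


Word: "loan" (length 4)
Number of 3-grams = length - 3 + 1 = 4 - 3 + 1
= 2


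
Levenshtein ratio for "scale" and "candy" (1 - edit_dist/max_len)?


Word 1: "scale" (length 5)
Word 2: "candy" (length 5)
One optimal edit sequence:
  1. delete 's'  (+1)
  2. keep 'c'
  3. keep 'a'
  4. insert 'n'  (+1)
  5. substitute 'l' -> 'd'  (+1)
  6. substitute 'e' -> 'y'  (+1)
Edit distance = 4
Max length = max(5, 5) = 5
Similarity = 1 - 4/5
= 0.2000


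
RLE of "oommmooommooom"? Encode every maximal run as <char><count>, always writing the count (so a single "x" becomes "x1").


String: "oommmooommooom"
Scanning for consecutive runs:
  'o' x 2
  'm' x 3
  'o' x 3
  'm' x 2
  'o' x 3
  'm' x 1
RLE = "o2m3o3m2o3m1"


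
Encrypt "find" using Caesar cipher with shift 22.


Word: "find"
Shift: 22
Each letter → (letter + shift) mod 26:
  'f' (5) + 22 = 1 → 'b'
  'i' (8) + 22 = 4 → 'e'
  'n' (13) + 22 = 9 → 'j'
  'd' (3) + 22 = 25 → 'z'
Result = "bejz"


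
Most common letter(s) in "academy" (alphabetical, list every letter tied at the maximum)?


Word: "academy"
Letter counts:
  'a': 2
  'c': 1
  'd': 1
  'e': 1
  'm': 1
  'y': 1
Maximum count = 2
Most frequent = 'a' (2 times each)


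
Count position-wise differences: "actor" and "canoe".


Comparing character by character (same length = 5):
  Pos 0: 'a' vs 'c' !=
  Pos 1: 'c' vs 'a' !=
  Pos 2: 't' vs 'n' !=
  Pos 3: 'o' vs 'o' =
  Pos 4: 'r' vs 'e' !=
Hamming distance = 4


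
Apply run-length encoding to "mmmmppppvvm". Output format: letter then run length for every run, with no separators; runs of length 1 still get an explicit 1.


String: "mmmmppppvvm"
Scanning for consecutive runs:
  'm' x 4
  'p' x 4
  'v' x 2
  'm' x 1
RLE = "m4p4v2m1"


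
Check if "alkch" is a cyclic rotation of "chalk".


Word: "chalk", Candidate: "alkch"
Method: check if candidate is substring of word+word
"chalkchalk" contains "alkch"? Yes
Is rotation = Yes


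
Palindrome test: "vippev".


Word: "vippev"
Reversed: "veppiv"
Forward == Backward? vippev != veppiv
Palindrome = No


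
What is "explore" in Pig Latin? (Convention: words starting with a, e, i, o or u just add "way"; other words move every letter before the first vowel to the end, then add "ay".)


Word: "explore"
Starts with vowel → add 'way'
Pig Latin = "exploreway"


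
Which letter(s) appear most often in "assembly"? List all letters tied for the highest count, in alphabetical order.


Word: "assembly"
Letter counts:
  'a': 1
  'b': 1
  'e': 1
  'l': 1
  'm': 1
  's': 2
  'y': 1
Maximum count = 2
Most frequent = 's' (2 times each)


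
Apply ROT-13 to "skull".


Word: "skull"
Shift: 13
Each letter → (letter + shift) mod 26:
  's' (18) + 13 = 5 → 'f'
  'k' (10) + 13 = 23 → 'x'
  'u' (20) + 13 = 7 → 'h'
  'l' (11) + 13 = 24 → 'y'
  'l' (11) + 13 = 24 → 'y'
Result = "fxhyy"


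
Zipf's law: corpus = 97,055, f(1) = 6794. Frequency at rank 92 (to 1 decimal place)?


Zipf's law: f(r) = f(1) / r
f(1) = 6794
f(92) = 6794 / 92
= 73.8 occurrences


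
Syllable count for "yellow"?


Word: "yellow"
Syllable breakdown: yel-low
Counting: 2 parts
= 2 syllables


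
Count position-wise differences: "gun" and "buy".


Comparing character by character (same length = 3):
  Pos 0: 'g' vs 'b' !=
  Pos 1: 'u' vs 'u' =
  Pos 2: 'n' vs 'y' !=
Hamming distance = 2


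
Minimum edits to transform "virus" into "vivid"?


Word 1: "virus" (length 5)
Word 2: "vivid" (length 5)
One optimal edit sequence (insert/delete/substitute each cost 1):
  1. keep 'v'
  2. keep 'i'
  3. substitute 'r' -> 'v'  (+1)
  4. substitute 'u' -> 'i'  (+1)
  5. substitute 's' -> 'd'  (+1)
Total edit operations: 3
Edit distance = 3


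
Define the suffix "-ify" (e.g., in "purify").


Suffix: -ify
Example: purify = pure + -ify, with a spelling change
Meaning = to make


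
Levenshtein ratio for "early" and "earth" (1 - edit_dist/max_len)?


Word 1: "early" (length 5)
Word 2: "earth" (length 5)
One optimal edit sequence:
  1. keep 'e'
  2. keep 'a'
  3. keep 'r'
  4. substitute 'l' -> 't'  (+1)
  5. substitute 'y' -> 'h'  (+1)
Edit distance = 2
Max length = max(5, 5) = 5
Similarity = 1 - 2/5
= 0.6000


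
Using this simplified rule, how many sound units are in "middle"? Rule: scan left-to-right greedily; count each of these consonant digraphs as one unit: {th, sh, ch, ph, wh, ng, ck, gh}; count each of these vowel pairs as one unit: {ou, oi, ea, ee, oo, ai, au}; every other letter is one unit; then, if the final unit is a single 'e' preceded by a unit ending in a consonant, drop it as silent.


Word: "middle" (6 letters)
Left-to-right scan:
  [1] 'm' (letter)
  [2] 'i' (letter)
  [3] 'd' (letter)
  [4] 'd' (letter)
  [5] 'l' (letter)
  [6] 'e' (letter)
Units from scan: 6
Final unit is 'e' after a consonant -> drop as silent (-1)
Sound units = 5 units


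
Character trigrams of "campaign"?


Word: "campaign" (length 8)
Number of trigrams = 8 - 3 + 1 = 6
  Position 0: "cam"
  Position 1: "amp"
  Position 2: "mpa"
  Position 3: "pai"
  Position 4: "aig"
  Position 5: "ign"
Trigrams = "cam", "amp", "mpa", "pai", "aig", "ign"


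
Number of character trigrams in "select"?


Word: "select" (length 6)
Number of 3-grams = length - 3 + 1 = 6 - 3 + 1
= 4


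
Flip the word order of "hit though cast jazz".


Original: "hit though cast jazz"
Words (1..n): hit | though | cast | jazz
Reversed (n..1): jazz | cast | though | hit
Result = "jazz cast though hit"


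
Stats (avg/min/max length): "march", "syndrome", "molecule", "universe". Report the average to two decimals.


Lengths: "march"=5, "syndrome"=8, "molecule"=8, "universe"=8
Sum = 29, Count = 4
Average = 29/4 = 7.25
= avg=7.25, min=5, max=8


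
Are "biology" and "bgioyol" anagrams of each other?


Word 1: "biology" → sorted: bgilooy
Word 2: "bgioyol" → sorted: bgilooy
Same letters? bgilooy == bgilooy
Anagram = Yes


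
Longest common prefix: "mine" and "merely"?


Word 1: "mine"
Word 2: "merely"
Comparing from start:
  Pos 0: 'm' == 'm'
  Pos 1: 'i' != 'e' (stop)
LCP = "m" (length 1)


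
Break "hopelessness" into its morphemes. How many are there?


Word: "hopelessness"
Morphemes: hope + -less + -ness
Each morpheme carries meaning
= 3 morphemes


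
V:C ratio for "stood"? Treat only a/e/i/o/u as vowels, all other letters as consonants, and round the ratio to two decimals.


Word: "stood"
Vowels (a,e,i,o,u): 2
Consonants: 3
Ratio = 2/3
= 0.67


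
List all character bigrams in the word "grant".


Word: "grant" (length 5)
Number of bigrams = 5 - 2 + 1 = 4
  Position 0: "gr"
  Position 1: "ra"
  Position 2: "an"
  Position 3: "nt"
Bigrams = "gr", "ra", "an", "nt"


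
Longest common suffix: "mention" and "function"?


Word 1: "mention"
Word 2: "function"
Comparing from end:
  Pos -1: 'n' == 'n'
  Pos -2: 'o' == 'o'
  Pos -3: 'i' == 'i'
  Pos -4: 't' == 't'
  Pos -5: 'n' != 'c' (stop)
LCS = "tion" (length 4)


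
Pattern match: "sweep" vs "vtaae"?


Pattern of "sweep": [0, 1, 2, 2, 3]
Pattern of "vtaae": [0, 1, 2, 2, 3]
Patterns match
Same pattern = Yes


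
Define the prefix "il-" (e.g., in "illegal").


Prefix: il-
As in: illegal -> il- + legal
Meaning = not


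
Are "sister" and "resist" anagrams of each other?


Word 1: "sister" → sorted: eirsst
Word 2: "resist" → sorted: eirsst
Same letters? eirsst == eirsst
Anagram = Yes


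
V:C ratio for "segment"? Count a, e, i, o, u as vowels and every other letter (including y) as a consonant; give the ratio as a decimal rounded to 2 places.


Word: "segment"
Vowels (a,e,i,o,u): 2
Consonants: 5
Ratio = 2/5
= 0.40


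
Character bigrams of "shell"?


Word: "shell" (length 5)
Number of bigrams = 5 - 2 + 1 = 4
  Position 0: "sh"
  Position 1: "he"
  Position 2: "el"
  Position 3: "ll"
Bigrams = "sh", "he", "el", "ll"


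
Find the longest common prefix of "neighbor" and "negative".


Word 1: "neighbor"
Word 2: "negative"
Comparing from start:
  Pos 0: 'n' == 'n'
  Pos 1: 'e' == 'e'
  Pos 2: 'i' != 'g' (stop)
LCP = "ne" (length 2)


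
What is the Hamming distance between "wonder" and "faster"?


Comparing character by character (same length = 6):
  Pos 0: 'w' vs 'f' !=
  Pos 1: 'o' vs 'a' !=
  Pos 2: 'n' vs 's' !=
  Pos 3: 'd' vs 't' !=
  Pos 4: 'e' vs 'e' =
  Pos 5: 'r' vs 'r' =
Hamming distance = 4


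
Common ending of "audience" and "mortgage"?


Word 1: "audience"
Word 2: "mortgage"
Comparing from end:
  Pos -1: 'e' == 'e'
  Pos -2: 'c' != 'g' (stop)
LCS = "e" (length 1)


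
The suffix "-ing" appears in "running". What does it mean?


Suffix: -ing
Example: running = run + -ing, with a spelling change
Meaning = present participle


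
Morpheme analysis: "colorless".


Word: "colorless"
Morphemes: color / -less
Each morpheme carries meaning
= 2 morphemes


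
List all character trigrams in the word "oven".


Word: "oven" (length 4)
Number of trigrams = 4 - 3 + 1 = 2
  Position 0: "ove"
  Position 1: "ven"
Trigrams = "ove", "ven"


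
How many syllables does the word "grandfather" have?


Word: "grandfather"
Syllable breakdown: grand / fa / ther
Counting: 3 parts
= 3 syllables


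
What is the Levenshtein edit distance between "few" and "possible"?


Word 1: "few" (length 3)
Word 2: "possible" (length 8)
One optimal edit sequence (insert/delete/substitute each cost 1):
  1. insert 'p'  (+1)
  2. insert 'o'  (+1)
  3. insert 's'  (+1)
  4. insert 's'  (+1)
  5. insert 'i'  (+1)
  6. substitute 'f' -> 'b'  (+1)
  7. substitute 'e' -> 'l'  (+1)
  8. substitute 'w' -> 'e'  (+1)
Total edit operations: 8
Edit distance = 8


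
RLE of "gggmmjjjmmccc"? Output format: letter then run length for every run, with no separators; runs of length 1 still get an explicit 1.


String: "gggmmjjjmmccc"
Scanning for consecutive runs:
  'g' x 3
  'm' x 2
  'j' x 3
  'm' x 2
  'c' x 3
RLE = "g3m2j3m2c3"


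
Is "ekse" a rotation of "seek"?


Word: "seek", Candidate: "ekse"
Method: check if candidate is substring of word+word
"seekseek" contains "ekse"? Yes
Is rotation = Yes


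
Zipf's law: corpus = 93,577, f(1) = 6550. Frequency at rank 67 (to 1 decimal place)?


Zipf's law: f(r) = f(1) / r
f(1) = 6550
f(67) = 6550 / 67
= 97.8 occurrences


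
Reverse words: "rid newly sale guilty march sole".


Original: "rid newly sale guilty march sole"
Words (1..n): rid | newly | sale | guilty | march | sole
Reversed (n..1): sole | march | guilty | sale | newly | rid
Result = "sole march guilty sale newly rid"


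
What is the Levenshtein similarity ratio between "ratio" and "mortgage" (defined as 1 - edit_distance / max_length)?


Word 1: "ratio" (length 5)
Word 2: "mortgage" (length 8)
One optimal edit sequence:
  1. insert 'm'  (+1)
  2. insert 'o'  (+1)
  3. keep 'r'
  4. insert 't'  (+1)
  5. substitute 'a' -> 'g'  (+1)
  6. substitute 't' -> 'a'  (+1)
  7. substitute 'i' -> 'g'  (+1)
  8. substitute 'o' -> 'e'  (+1)
Edit distance = 7
Max length = max(5, 8) = 8
Similarity = 1 - 7/8
= 0.1250


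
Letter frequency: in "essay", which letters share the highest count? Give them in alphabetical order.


Word: "essay"
Letter counts:
  'a': 1
  'e': 1
  's': 2
  'y': 1
Maximum count = 2
Most frequent = 's' (2 times each)


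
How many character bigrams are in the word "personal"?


Word: "personal" (length 8)
Number of 2-grams = length - 2 + 1 = 8 - 2 + 1
= 7


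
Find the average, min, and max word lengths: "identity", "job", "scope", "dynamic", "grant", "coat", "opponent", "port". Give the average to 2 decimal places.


Lengths: "identity"=8, "job"=3, "scope"=5, "dynamic"=7, "grant"=5, "coat"=4, "opponent"=8, "port"=4
Sum = 44, Count = 8
Average = 44/8 = 5.50
= avg=5.50, min=3, max=8


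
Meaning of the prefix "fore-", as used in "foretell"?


Prefix: fore-
Example: foretell = fore- + tell
Meaning = before


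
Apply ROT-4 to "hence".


Word: "hence"
Shift: 4
Each letter → (letter + shift) mod 26:
  'h' (7) + 4 = 11 → 'l'
  'e' (4) + 4 = 8 → 'i'
  'n' (13) + 4 = 17 → 'r'
  'c' (2) + 4 = 6 → 'g'
  'e' (4) + 4 = 8 → 'i'
Result = "lirgi"


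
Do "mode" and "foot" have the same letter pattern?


Pattern of "mode": [0, 1, 2, 3]
Pattern of "foot": [0, 1, 1, 2]
Patterns do not match
Same pattern = No


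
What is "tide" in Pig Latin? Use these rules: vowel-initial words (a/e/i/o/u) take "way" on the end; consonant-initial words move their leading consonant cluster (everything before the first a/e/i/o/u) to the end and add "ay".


Word: "tide"
Starts with consonant(s) → move to end, add 'ay'
Consonant cluster: "t"
Pig Latin = "idetay"


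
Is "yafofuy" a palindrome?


Word: "yafofuy"
Reversed: "yufofay"
Forward == Backward? yafofuy != yufofay
Palindrome = No


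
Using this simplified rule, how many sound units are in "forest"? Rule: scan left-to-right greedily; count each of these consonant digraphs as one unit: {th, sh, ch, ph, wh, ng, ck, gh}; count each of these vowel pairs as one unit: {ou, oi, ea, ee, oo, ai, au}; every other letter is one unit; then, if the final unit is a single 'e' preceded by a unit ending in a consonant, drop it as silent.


Word: "forest" (6 letters)
Left-to-right scan:
  (1) 'f' (letter)
  (2) 'o' (letter)
  (3) 'r' (letter)
  (4) 'e' (letter)
  (5) 's' (letter)
  (6) 't' (letter)
Units from scan: 6
Sound units = 6 units


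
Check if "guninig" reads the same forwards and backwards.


Word: "guninig"
Reversed: "gininug"
Forward == Backward? guninig != gininug
Palindrome = No


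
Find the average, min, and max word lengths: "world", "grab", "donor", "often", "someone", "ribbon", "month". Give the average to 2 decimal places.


Lengths: "world"=5, "grab"=4, "donor"=5, "often"=5, "someone"=7, "ribbon"=6, "month"=5
Sum = 37, Count = 7
Average = 37/7 = 5.29
= avg=5.29, min=4, max=7


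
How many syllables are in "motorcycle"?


Word: "motorcycle"
Syllable breakdown: mo-tor-cy-cle
Counting: 4 parts
= 4 syllables


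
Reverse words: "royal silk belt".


Original: "royal silk belt"
Words (1..n): royal | silk | belt
Reversed (n..1): belt | silk | royal
Result = "belt silk royal"


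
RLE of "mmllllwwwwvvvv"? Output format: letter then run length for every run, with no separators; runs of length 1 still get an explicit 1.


String: "mmllllwwwwvvvv"
Scanning for consecutive runs:
  'm' x 2
  'l' x 4
  'w' x 4
  'v' x 4
RLE = "m2l4w4v4"


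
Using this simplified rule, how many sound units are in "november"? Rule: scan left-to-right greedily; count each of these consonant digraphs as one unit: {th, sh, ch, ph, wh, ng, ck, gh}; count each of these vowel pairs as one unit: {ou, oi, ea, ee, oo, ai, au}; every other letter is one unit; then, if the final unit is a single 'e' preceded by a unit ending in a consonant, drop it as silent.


Word: "november" (8 letters)
Left-to-right scan:
  (1) 'n' (letter)
  (2) 'o' (letter)
  (3) 'v' (letter)
  (4) 'e' (letter)
  (5) 'm' (letter)
  (6) 'b' (letter)
  (7) 'e' (letter)
  (8) 'r' (letter)
Units from scan: 8
Sound units = 8 units


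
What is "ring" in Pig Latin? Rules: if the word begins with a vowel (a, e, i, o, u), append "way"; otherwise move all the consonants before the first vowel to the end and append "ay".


Word: "ring"
Starts with consonant(s) → move to end, add 'ay'
Consonant cluster: "r"
Pig Latin = "ingray"


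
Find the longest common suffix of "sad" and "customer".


Word 1: "sad"
Word 2: "customer"
Comparing from end:
  Pos -1: 'd' != 'r' (stop)
LCS = "" (length 0)


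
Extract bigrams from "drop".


Word: "drop" (length 4)
Number of bigrams = 4 - 2 + 1 = 3
  Position 0: "dr"
  Position 1: "ro"
  Position 2: "op"
Bigrams = "dr", "ro", "op"


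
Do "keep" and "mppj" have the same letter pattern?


Pattern of "keep": [0, 1, 1, 2]
Pattern of "mppj": [0, 1, 1, 2]
Patterns match
Same pattern = Yes


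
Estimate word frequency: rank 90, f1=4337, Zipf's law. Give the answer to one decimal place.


Zipf's law: f(r) = f(1) / r
f(1) = 4337
f(90) = 4337 / 90
= 48.2 occurrences


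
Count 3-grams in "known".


Word: "known" (length 5)
Number of 3-grams = length - 3 + 1 = 5 - 3 + 1
= 3


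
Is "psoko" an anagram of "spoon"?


Word 1: "spoon" → sorted: noops
Word 2: "psoko" → sorted: koops
Same letters? noops != koops
Anagram = No


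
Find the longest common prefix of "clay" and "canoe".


Word 1: "clay"
Word 2: "canoe"
Comparing from start:
  Pos 0: 'c' == 'c'
  Pos 1: 'l' != 'a' (stop)
LCP = "c" (length 1)


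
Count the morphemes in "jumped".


Word: "jumped"
Morphemes: jump / -ed
Each morpheme carries meaning
= 2 morphemes


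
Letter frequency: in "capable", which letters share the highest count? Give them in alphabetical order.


Word: "capable"
Letter counts:
  'a': 2
  'b': 1
  'c': 1
  'e': 1
  'l': 1
  'p': 1
Maximum count = 2
Most frequent = 'a' (2 times each)


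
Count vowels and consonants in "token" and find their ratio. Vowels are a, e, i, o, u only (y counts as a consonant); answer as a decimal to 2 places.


Word: "token"
Vowels (a,e,i,o,u): 2
Consonants: 3
Ratio = 2/3
= 0.67


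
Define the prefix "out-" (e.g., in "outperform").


Prefix: out-
As in: outperform -> out- + perform
Meaning = surpass


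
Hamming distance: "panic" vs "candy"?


Comparing character by character (same length = 5):
  Pos 0: 'p' vs 'c' !=
  Pos 1: 'a' vs 'a' =
  Pos 2: 'n' vs 'n' =
  Pos 3: 'i' vs 'd' !=
  Pos 4: 'c' vs 'y' !=
Hamming distance = 3


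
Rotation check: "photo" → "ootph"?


Word: "photo", Candidate: "ootph"
Method: check if candidate is substring of word+word
"photophoto" contains "ootph"? No
Is rotation = No


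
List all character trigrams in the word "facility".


Word: "facility" (length 8)
Number of trigrams = 8 - 3 + 1 = 6
  Position 0: "fac"
  Position 1: "aci"
  Position 2: "cil"
  Position 3: "ili"
  Position 4: "lit"
  Position 5: "ity"
Trigrams = "fac", "aci", "cil", "ili", "lit", "ity"


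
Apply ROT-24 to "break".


Word: "break"
Shift: 24
Each letter → (letter + shift) mod 26:
  'b' (1) + 24 = 25 → 'z'
  'r' (17) + 24 = 15 → 'p'
  'e' (4) + 24 = 2 → 'c'
  'a' (0) + 24 = 24 → 'y'
  'k' (10) + 24 = 8 → 'i'
Result = "zpcyi"


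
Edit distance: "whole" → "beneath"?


Word 1: "whole" (length 5)
Word 2: "beneath" (length 7)
One optimal edit sequence (insert/delete/substitute each cost 1):
  1. insert 'b'  (+1)
  2. insert 'e'  (+1)
  3. substitute 'w' -> 'n'  (+1)
  4. substitute 'h' -> 'e'  (+1)
  5. substitute 'o' -> 'a'  (+1)
  6. substitute 'l' -> 't'  (+1)
  7. substitute 'e' -> 'h'  (+1)
Total edit operations: 7
Edit distance = 7


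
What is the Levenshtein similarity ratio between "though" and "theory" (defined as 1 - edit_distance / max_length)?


Word 1: "though" (length 6)
Word 2: "theory" (length 6)
One optimal edit sequence:
  1. keep 't'
  2. keep 'h'
  3. substitute 'o' -> 'e'  (+1)
  4. substitute 'u' -> 'o'  (+1)
  5. substitute 'g' -> 'r'  (+1)
  6. substitute 'h' -> 'y'  (+1)
Edit distance = 4
Max length = max(6, 6) = 6
Similarity = 1 - 4/6
= 0.3333
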